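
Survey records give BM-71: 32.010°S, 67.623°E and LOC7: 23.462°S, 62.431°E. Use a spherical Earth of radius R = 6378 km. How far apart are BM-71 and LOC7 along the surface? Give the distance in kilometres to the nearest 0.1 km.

1079.9 km

Δφ = 8.5480°,  Δλ = -5.1920°
a = sin²(Δφ/2) + cos φ₁ cos φ₂ sin²(Δλ/2) = 0.007150
c = 2·arcsin(√a) = 0.169316 rad = 9.7011°
d = R·c = 6378 × 0.169316 = 1079.9 km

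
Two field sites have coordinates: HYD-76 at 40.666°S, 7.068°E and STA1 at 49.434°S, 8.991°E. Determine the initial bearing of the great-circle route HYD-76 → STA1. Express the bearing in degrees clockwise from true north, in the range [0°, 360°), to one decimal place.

171.9°

Δλ = 1.9230°
y = sin Δλ · cos φ₂ = 0.021823
x = cos φ₁ sin φ₂ − sin φ₁ cos φ₂ cos Δλ = -0.152673
θ = atan2(y, x) = 171.8654° → 171.8654° (mod 360°)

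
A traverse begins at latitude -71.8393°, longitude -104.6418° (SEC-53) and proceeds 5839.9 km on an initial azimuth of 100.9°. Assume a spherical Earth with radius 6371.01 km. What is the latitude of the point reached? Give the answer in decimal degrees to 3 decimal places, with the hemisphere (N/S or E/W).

δ = d/R = 5839.9/6371.01 = 0.916636 rad
φ₂ = arcsin(sin φ₁ cos δ + cos φ₁ sin δ cos θ)
   = arcsin(-0.95019·0.60849 + 0.31168·0.79356·-0.18910) = -38.67867°
λ₂ = λ₁ + atan2(sin θ sin δ cos φ₁, cos δ − sin φ₁ sin φ₂) = -18.09880°

38.679°S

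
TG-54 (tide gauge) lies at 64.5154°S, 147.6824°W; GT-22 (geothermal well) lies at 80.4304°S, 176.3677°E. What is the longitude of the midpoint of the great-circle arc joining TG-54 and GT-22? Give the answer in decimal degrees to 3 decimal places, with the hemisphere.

157.486°W

Bx = cos φ₂ cos Δλ = 0.134581,  By = cos φ₂ sin Δλ = -0.097599
φₘ = atan2(sin φ₁ + sin φ₂, √((cos φ₁ + Bx)² + By²)) = -73.11771°
λₘ = λ₁ + atan2(By, cos φ₁ + Bx) = -157.48561°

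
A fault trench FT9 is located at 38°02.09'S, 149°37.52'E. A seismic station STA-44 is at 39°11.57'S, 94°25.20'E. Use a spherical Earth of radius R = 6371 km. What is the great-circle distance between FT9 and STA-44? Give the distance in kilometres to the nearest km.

FT9: φ = -38.03483°, λ = +149.62533°
STA-44: φ = -39.19283°, λ = +94.42000°
Δφ = -1.1580°,  Δλ = -55.2053°
a = sin²(Δφ/2) + cos φ₁ cos φ₂ sin²(Δλ/2) = 0.131152
c = 2·arcsin(√a) = 0.741144 rad = 42.4644°
d = R·c = 6371 × 0.741144 = 4721.8 km

4722 km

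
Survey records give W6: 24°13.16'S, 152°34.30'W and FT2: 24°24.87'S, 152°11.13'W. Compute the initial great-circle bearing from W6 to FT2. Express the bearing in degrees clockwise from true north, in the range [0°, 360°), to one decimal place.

119.1°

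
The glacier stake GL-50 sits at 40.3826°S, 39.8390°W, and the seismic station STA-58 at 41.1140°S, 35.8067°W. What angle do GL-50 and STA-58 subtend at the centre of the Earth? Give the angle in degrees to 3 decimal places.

Δφ = -0.7314°,  Δλ = 4.0323°
a = sin²(Δφ/2) + cos φ₁ cos φ₂ sin²(Δλ/2) = 0.000751
c = 2·arcsin(√a) = 0.054818 rad = 3.1408°

3.141°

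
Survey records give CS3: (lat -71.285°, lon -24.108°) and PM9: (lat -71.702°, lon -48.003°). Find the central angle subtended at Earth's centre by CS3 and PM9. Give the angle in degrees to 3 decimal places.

Δφ = -0.4170°,  Δλ = -23.8950°
a = sin²(Δφ/2) + cos φ₁ cos φ₂ sin²(Δλ/2) = 0.004330
c = 2·arcsin(√a) = 0.131706 rad = 7.5462°

7.546°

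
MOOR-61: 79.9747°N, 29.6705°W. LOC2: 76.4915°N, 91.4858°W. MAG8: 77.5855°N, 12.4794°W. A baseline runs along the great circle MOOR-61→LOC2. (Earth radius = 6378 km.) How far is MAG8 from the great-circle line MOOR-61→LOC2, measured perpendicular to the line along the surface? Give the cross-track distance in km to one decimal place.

δ₁₃ = central angle MOOR-61→MAG8 = 0.071307 rad  (haversine)
θ₁₃ = bearing MOOR-61→MAG8 = 116.895°,  θ₁₂ = bearing MOOR-61→LOC2 = 286.407°
dₓₜ = R·arcsin(sin δ₁₃ · sin(θ₁₃ − θ₁₂)) = 6378·arcsin(0.07125·sin(-169.511°)) = -82.725 km
|dₓₜ| = 82.725 km

82.7 km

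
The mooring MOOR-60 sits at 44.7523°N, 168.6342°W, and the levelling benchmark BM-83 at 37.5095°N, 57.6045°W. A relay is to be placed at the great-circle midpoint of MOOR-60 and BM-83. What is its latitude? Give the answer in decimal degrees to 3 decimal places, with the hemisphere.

Bx = cos φ₂ cos Δλ = -0.284660,  By = cos φ₂ sin Δλ = 0.740417
φₘ = atan2(sin φ₁ + sin φ₂, √((cos φ₁ + Bx)² + By²)) = 56.95889°
λₘ = λ₁ + atan2(By, cos φ₁ + Bx) = -108.51897°

56.959°N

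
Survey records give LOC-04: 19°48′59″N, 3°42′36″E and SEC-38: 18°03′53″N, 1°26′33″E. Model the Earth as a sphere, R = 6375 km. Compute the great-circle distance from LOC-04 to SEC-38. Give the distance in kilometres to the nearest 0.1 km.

LOC-04: φ = +19.81639°, λ = +3.71000°
SEC-38: φ = +18.06472°, λ = +1.44250°
Δφ = -1.7517°,  Δλ = -2.2675°
a = sin²(Δφ/2) + cos φ₁ cos φ₂ sin²(Δλ/2) = 0.000584
c = 2·arcsin(√a) = 0.048329 rad = 2.7691°
d = R·c = 6375 × 0.048329 = 308.1 km

308.1 km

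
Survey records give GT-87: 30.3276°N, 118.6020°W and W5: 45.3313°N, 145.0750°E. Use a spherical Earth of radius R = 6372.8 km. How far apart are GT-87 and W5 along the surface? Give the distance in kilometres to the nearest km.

Δφ = 15.0037°,  Δλ = -96.3230°
a = sin²(Δφ/2) + cos φ₁ cos φ₂ sin²(Δλ/2) = 0.353861
c = 2·arcsin(√a) = 1.274188 rad = 73.0056°
d = R·c = 6372.8 × 1.274188 = 8120.1 km

8120 km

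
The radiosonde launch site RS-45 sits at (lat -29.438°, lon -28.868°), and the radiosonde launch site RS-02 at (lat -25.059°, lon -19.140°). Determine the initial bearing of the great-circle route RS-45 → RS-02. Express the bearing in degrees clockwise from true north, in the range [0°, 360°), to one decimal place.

Δλ = 9.7280°
y = sin Δλ · cos φ₂ = 0.153066
x = cos φ₁ sin φ₂ − sin φ₁ cos φ₂ cos Δλ = 0.069952
θ = atan2(y, x) = 65.4394° → 65.4394° (mod 360°)

65.4°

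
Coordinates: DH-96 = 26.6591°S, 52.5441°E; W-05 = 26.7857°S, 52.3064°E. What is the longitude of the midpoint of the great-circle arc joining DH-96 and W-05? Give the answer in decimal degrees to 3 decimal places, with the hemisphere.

Bx = cos φ₂ cos Δλ = 0.892691,  By = cos φ₂ sin Δλ = -0.003703
φₘ = atan2(sin φ₁ + sin φ₂, √((cos φ₁ + Bx)² + By²)) = -26.72245°
λₘ = λ₁ + atan2(By, cos φ₁ + Bx) = 52.42532°

52.425°E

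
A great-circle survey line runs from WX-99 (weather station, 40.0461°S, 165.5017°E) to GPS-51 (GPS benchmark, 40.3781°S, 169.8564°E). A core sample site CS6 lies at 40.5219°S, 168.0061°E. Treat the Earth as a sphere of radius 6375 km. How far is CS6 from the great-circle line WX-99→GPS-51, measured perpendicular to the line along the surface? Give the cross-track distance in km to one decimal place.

29.3 km

δ₁₃ = central angle WX-99→CS6 = 0.034361 rad  (haversine)
θ₁₃ = bearing WX-99→CS6 = 104.792°,  θ₁₂ = bearing WX-99→GPS-51 = 97.105°
dₓₜ = R·arcsin(sin δ₁₃ · sin(θ₁₃ − θ₁₂)) = 6375·arcsin(0.03435·sin(7.688°)) = 29.298 km
|dₓₜ| = 29.298 km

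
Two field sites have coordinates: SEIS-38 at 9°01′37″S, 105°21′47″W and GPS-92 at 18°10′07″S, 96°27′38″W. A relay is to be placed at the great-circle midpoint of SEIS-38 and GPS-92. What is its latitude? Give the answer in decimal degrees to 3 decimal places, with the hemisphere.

13.637°S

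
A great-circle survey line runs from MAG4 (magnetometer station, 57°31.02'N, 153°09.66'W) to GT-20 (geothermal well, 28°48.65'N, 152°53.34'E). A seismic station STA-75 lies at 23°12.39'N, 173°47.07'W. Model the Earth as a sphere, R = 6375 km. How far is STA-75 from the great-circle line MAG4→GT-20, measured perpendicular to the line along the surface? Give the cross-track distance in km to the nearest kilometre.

MAG4: φ = +57.51700°, λ = -153.16100°
GT-20: φ = +28.81083°, λ = +152.88900°
STA-75: φ = +23.20650°, λ = -173.78450°
δ₁₃ = central angle MAG4→STA-75 = 0.652838 rad  (haversine)
θ₁₃ = bearing MAG4→STA-75 = 212.204°,  θ₁₂ = bearing MAG4→GT-20 = 256.036°
dₓₜ = R·arcsin(sin δ₁₃ · sin(θ₁₃ − θ₁₂)) = 6375·arcsin(0.60744·sin(-43.832°)) = -2768.011 km
|dₓₜ| = 2768.011 km

2768 km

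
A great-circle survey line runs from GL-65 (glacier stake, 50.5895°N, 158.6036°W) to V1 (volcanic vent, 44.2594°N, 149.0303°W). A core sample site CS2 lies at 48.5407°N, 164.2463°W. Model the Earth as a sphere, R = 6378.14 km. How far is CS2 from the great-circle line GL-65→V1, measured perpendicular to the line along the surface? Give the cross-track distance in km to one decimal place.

δ₁₃ = central angle GL-65→CS2 = 0.073175 rad  (haversine)
θ₁₃ = bearing GL-65→CS2 = 242.929°,  θ₁₂ = bearing GL-65→V1 = 130.728°
dₓₜ = R·arcsin(sin δ₁₃ · sin(θ₁₃ − θ₁₂)) = 6378.14·arcsin(0.07311·sin(112.201°)) = 432.063 km
|dₓₜ| = 432.063 km

432.1 km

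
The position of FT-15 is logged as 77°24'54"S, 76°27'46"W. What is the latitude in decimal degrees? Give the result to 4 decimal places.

77° + 24′/60 + 54″/3600 = 77 + 0.40000 + 0.01500 = 77.4150°

77.4150°S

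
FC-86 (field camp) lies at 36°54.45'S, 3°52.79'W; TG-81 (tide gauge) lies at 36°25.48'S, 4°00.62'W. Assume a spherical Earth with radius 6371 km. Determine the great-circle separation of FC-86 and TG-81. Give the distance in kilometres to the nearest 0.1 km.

FC-86: φ = -36.90750°, λ = -3.87983°
TG-81: φ = -36.42467°, λ = -4.01033°
Δφ = 0.4828°,  Δλ = -0.1305°
a = sin²(Δφ/2) + cos φ₁ cos φ₂ sin²(Δλ/2) = 0.000019
c = 2·arcsin(√a) = 0.008623 rad = 0.4940°
d = R·c = 6371 × 0.008623 = 54.9 km

54.9 km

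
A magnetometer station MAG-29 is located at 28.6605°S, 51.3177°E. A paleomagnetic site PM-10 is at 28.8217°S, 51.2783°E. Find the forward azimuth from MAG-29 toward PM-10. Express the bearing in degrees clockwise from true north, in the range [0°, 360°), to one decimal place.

Δλ = -0.0394°
y = sin Δλ · cos φ₂ = -0.000602
x = cos φ₁ sin φ₂ − sin φ₁ cos φ₂ cos Δλ = -0.002814
θ = atan2(y, x) = -167.9137° → 192.0863° (mod 360°)

192.1°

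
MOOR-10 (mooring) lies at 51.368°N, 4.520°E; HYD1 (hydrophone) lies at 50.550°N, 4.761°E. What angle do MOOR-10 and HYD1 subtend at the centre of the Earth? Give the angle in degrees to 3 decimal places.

Δφ = -0.8180°,  Δλ = 0.2410°
a = sin²(Δφ/2) + cos φ₁ cos φ₂ sin²(Δλ/2) = 0.000053
c = 2·arcsin(√a) = 0.014521 rad = 0.8320°

0.832°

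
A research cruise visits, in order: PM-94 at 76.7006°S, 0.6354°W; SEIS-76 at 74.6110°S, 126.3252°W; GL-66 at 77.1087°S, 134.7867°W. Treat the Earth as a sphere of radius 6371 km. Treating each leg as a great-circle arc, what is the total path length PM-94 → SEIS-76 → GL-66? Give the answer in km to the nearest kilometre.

3194 km

PM-94→SEIS-76: c = 0.444850 rad, d = 2834.14 km
SEIS-76→GL-66: c = 0.056478 rad, d = 359.82 km
Total = 2834.14 + 359.82 = 3193.96 km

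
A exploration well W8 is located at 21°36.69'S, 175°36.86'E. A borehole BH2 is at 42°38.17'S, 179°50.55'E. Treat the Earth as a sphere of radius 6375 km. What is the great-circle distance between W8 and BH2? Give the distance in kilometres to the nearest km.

2372 km

W8: φ = -21.61150°, λ = +175.61433°
BH2: φ = -42.63617°, λ = +179.84250°
Δφ = -21.0247°,  Δλ = 4.2282°
a = sin²(Δφ/2) + cos φ₁ cos φ₂ sin²(Δλ/2) = 0.034218
c = 2·arcsin(√a) = 0.372104 rad = 21.3200°
d = R·c = 6375 × 0.372104 = 2372.2 km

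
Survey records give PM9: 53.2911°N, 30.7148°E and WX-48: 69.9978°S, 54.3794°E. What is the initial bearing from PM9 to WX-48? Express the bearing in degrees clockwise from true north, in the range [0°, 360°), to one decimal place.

Δλ = 23.6646°
y = sin Δλ · cos φ₂ = 0.137295
x = cos φ₁ sin φ₂ − sin φ₁ cos φ₂ cos Δλ = -0.812855
θ = atan2(y, x) = 170.4129° → 170.4129° (mod 360°)

170.4°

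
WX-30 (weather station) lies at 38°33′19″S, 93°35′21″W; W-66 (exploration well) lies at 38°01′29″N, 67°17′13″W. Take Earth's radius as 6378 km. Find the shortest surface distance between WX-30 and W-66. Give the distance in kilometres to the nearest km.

WX-30: φ = -38.55528°, λ = -93.58917°
W-66: φ = +38.02472°, λ = -67.28694°
Δφ = 76.5800°,  Δλ = 26.3022°
a = sin²(Δφ/2) + cos φ₁ cos φ₂ sin²(Δλ/2) = 0.415845
c = 2·arcsin(√a) = 1.401681 rad = 80.3104°
d = R·c = 6378 × 1.401681 = 8939.9 km

8940 km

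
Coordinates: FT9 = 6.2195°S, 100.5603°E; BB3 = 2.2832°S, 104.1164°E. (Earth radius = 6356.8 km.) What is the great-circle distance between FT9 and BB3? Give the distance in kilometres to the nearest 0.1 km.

587.8 km

Δφ = 3.9363°,  Δλ = 3.5561°
a = sin²(Δφ/2) + cos φ₁ cos φ₂ sin²(Δλ/2) = 0.002136
c = 2·arcsin(√a) = 0.092463 rad = 5.2977°
d = R·c = 6356.8 × 0.092463 = 587.8 km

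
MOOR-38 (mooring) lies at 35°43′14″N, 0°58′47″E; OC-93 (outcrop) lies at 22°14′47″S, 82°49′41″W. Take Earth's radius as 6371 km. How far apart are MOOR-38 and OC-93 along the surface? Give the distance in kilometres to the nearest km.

10902 km

MOOR-38: φ = +35.72056°, λ = +0.97972°
OC-93: φ = -22.24639°, λ = -82.82806°
Δφ = -57.9669°,  Δλ = -83.8078°
a = sin²(Δφ/2) + cos φ₁ cos φ₂ sin²(Δλ/2) = 0.569990
c = 2·arcsin(√a) = 1.711237 rad = 98.0467°
d = R·c = 6371 × 1.711237 = 10902.3 km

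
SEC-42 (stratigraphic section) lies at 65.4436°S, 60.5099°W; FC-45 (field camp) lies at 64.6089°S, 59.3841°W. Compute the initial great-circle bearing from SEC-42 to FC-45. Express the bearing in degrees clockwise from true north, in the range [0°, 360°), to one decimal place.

30.2°

Δλ = 1.1258°
y = sin Δλ · cos φ₂ = 0.008425
x = cos φ₁ sin φ₂ − sin φ₁ cos φ₂ cos Δλ = 0.014492
θ = atan2(y, x) = 30.1705° → 30.1705° (mod 360°)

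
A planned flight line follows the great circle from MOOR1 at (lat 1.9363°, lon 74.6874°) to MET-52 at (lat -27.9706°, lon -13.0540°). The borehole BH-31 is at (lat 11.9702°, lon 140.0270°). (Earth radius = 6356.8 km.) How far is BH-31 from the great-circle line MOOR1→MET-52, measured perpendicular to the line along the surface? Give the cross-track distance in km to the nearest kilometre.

δ₁₃ = central angle MOOR1→BH-31 = 1.142918 rad  (haversine)
θ₁₃ = bearing MOOR1→BH-31 = 77.721°,  θ₁₂ = bearing MOOR1→MET-52 = 241.965°
dₓₜ = R·arcsin(sin δ₁₃ · sin(θ₁₃ − θ₁₂)) = 6356.8·arcsin(0.90985·sin(-164.244°)) = -1586.994 km
|dₓₜ| = 1586.994 km

1587 km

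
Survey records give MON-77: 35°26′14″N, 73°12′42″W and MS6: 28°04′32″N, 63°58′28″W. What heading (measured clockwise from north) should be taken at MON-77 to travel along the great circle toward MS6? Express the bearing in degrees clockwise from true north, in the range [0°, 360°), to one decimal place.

MON-77: φ = +35.43722°, λ = -73.21167°
MS6: φ = +28.07556°, λ = -63.97444°
Δλ = 9.2372°
y = sin Δλ · cos φ₂ = 0.141633
x = cos φ₁ sin φ₂ − sin φ₁ cos φ₂ cos Δλ = -0.121498
θ = atan2(y, x) = 130.6241° → 130.6241° (mod 360°)

130.6°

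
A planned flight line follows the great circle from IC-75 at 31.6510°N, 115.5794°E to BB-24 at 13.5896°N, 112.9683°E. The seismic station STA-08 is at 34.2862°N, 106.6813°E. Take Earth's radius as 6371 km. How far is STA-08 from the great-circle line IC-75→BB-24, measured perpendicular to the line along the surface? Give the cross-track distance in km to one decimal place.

δ₁₃ = central angle IC-75→STA-08 = 0.138111 rad  (haversine)
θ₁₃ = bearing IC-75→STA-08 = 291.830°,  θ₁₂ = bearing IC-75→BB-24 = 188.142°
dₓₜ = R·arcsin(sin δ₁₃ · sin(θ₁₃ − θ₁₂)) = 6371·arcsin(0.13767·sin(103.688°)) = 854.761 km
|dₓₜ| = 854.761 km

854.8 km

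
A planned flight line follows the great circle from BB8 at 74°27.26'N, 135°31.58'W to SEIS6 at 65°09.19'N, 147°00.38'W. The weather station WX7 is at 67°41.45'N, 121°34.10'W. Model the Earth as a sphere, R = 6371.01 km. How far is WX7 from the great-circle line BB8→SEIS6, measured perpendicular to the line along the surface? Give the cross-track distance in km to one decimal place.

BB8: φ = +74.45433°, λ = -135.52633°
SEIS6: φ = +65.15317°, λ = -147.00633°
WX7: φ = +67.69083°, λ = -121.56833°
δ₁₃ = central angle BB8→WX7 = 0.141279 rad  (haversine)
θ₁₃ = bearing BB8→WX7 = 139.438°,  θ₁₂ = bearing BB8→SEIS6 = 208.578°
dₓₜ = R·arcsin(sin δ₁₃ · sin(θ₁₃ − θ₁₂)) = 6371.01·arcsin(0.14081·sin(-69.141°)) = -840.737 km
|dₓₜ| = 840.737 km

840.7 km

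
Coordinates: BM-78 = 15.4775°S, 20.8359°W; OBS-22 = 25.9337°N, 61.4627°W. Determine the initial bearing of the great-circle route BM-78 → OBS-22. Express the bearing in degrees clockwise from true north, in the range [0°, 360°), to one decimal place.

Δλ = -40.6268°
y = sin Δλ · cos φ₂ = -0.585561
x = cos φ₁ sin φ₂ − sin φ₁ cos φ₂ cos Δλ = 0.603614
θ = atan2(y, x) = -44.1303° → 315.8697° (mod 360°)

315.9°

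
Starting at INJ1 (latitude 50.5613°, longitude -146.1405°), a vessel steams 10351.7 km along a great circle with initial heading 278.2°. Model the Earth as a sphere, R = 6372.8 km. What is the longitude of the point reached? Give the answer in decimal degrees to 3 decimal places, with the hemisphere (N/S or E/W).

115.570°E

δ = d/R = 10351.7/6372.8 = 1.624357 rad
φ₂ = arcsin(sin φ₁ cos δ + cos φ₁ sin δ cos θ)
   = arcsin(0.77230·-0.05353 + 0.63525·0.99857·0.14263) = 2.81609°
λ₂ = λ₁ + atan2(sin θ sin δ cos φ₁, cos δ − sin φ₁ sin φ₂) = 115.56986°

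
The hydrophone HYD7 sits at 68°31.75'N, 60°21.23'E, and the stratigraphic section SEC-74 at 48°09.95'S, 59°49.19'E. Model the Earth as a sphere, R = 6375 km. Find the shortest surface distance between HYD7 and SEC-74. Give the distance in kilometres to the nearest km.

12984 km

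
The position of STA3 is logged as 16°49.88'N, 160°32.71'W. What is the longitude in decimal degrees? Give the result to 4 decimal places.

160° + 32.71′/60 = 160 + 0.54517 = 160.5452°

160.5452°W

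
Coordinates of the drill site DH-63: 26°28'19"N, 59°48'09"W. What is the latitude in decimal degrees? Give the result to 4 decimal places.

26° + 28′/60 + 19″/3600 = 26 + 0.46667 + 0.00528 = 26.4719°

26.4719°N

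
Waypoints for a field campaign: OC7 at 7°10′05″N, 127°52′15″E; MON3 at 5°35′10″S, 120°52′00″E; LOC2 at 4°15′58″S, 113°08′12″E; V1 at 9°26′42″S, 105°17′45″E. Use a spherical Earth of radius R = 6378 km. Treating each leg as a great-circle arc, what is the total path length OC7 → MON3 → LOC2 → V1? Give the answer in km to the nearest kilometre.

3529 km

OC7: φ = +7.16806°, λ = +127.87083°
MON3: φ = -5.58611°, λ = +120.86667°
LOC2: φ = -4.26611°, λ = +113.13667°
V1: φ = -9.44500°, λ = +105.29583°
OC7→MON3: c = 0.253833 rad, d = 1618.95 km
MON3→LOC2: c = 0.136372 rad, d = 869.78 km
LOC2→V1: c = 0.163148 rad, d = 1040.56 km
Total = 1618.95 + 869.78 + 1040.56 = 3529.28 km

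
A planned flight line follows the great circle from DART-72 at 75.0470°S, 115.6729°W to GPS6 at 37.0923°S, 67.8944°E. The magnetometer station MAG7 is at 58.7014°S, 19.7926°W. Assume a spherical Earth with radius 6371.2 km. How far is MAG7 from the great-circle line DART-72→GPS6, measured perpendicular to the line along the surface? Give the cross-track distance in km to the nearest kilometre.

δ₁₃ = central angle DART-72→MAG7 = 0.623561 rad  (haversine)
θ₁₃ = bearing DART-72→MAG7 = 117.751°,  θ₁₂ = bearing DART-72→GPS6 = 183.072°
dₓₜ = R·arcsin(sin δ₁₃ · sin(θ₁₃ − θ₁₂)) = 6371.2·arcsin(0.58393·sin(-65.321°)) = -3563.415 km
|dₓₜ| = 3563.415 km

3563 km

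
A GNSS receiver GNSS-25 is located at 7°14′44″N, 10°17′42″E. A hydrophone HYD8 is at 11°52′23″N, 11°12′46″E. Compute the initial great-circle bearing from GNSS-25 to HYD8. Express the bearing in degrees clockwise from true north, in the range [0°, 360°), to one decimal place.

11.0°

GNSS-25: φ = +7.24556°, λ = +10.29500°
HYD8: φ = +11.87306°, λ = +11.21278°
Δλ = 0.9178°
y = sin Δλ · cos φ₂ = 0.015675
x = cos φ₁ sin φ₂ − sin φ₁ cos φ₂ cos Δλ = 0.080693
θ = atan2(y, x) = 10.9930° → 10.9930° (mod 360°)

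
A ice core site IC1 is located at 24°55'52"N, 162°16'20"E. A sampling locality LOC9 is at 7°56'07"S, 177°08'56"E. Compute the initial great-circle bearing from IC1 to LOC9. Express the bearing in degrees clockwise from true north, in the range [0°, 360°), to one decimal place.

154.3°

IC1: φ = +24.93111°, λ = +162.27222°
LOC9: φ = -7.93528°, λ = +177.14889°
Δλ = 14.8767°
y = sin Δλ · cos φ₂ = 0.254281
x = cos φ₁ sin φ₂ − sin φ₁ cos φ₂ cos Δλ = -0.528688
θ = atan2(y, x) = 154.3140° → 154.3140° (mod 360°)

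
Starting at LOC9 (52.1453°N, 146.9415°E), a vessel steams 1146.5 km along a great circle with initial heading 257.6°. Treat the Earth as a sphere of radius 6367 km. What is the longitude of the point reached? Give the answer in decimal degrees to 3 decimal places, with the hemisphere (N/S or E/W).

131.520°E

δ = d/R = 1146.5/6367 = 0.180069 rad
φ₂ = arcsin(sin φ₁ cos δ + cos φ₁ sin δ cos θ)
   = arcsin(0.78957·0.98383 + 0.61366·0.17910·-0.21474) = 48.86857°
λ₂ = λ₁ + atan2(sin θ sin δ cos φ₁, cos δ − sin φ₁ sin φ₂) = 131.51983°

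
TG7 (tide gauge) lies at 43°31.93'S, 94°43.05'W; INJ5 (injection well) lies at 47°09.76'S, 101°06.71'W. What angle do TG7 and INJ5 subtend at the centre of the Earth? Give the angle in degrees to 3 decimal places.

TG7: φ = -43.53217°, λ = -94.71750°
INJ5: φ = -47.16267°, λ = -101.11183°
Δφ = -3.6305°,  Δλ = -6.3943°
a = sin²(Δφ/2) + cos φ₁ cos φ₂ sin²(Δλ/2) = 0.002537
c = 2·arcsin(√a) = 0.100774 rad = 5.7739°

5.774°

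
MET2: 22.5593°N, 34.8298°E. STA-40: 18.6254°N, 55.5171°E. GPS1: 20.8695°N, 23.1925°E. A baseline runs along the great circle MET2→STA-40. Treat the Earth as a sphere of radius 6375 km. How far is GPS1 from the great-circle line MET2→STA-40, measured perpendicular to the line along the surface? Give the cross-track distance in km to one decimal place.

300.5 km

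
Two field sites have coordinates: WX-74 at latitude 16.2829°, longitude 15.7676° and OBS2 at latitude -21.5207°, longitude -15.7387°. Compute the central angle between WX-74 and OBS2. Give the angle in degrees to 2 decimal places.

Δφ = -37.8036°,  Δλ = -31.5063°
a = sin²(Δφ/2) + cos φ₁ cos φ₂ sin²(Δλ/2) = 0.170761
c = 2·arcsin(√a) = 0.852003 rad = 48.8162°

48.82°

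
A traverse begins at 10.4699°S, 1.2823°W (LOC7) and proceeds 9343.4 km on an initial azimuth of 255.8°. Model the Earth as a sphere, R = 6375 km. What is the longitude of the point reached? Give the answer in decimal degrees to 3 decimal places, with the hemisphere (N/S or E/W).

87.787°W

δ = d/R = 9343.4/6375 = 1.465631 rad
φ₂ = arcsin(sin φ₁ cos δ + cos φ₁ sin δ cos θ)
   = arcsin(-0.18172·0.10497 + 0.98335·0.99448·-0.24531) = -15.00870°
λ₂ = λ₁ + atan2(sin θ sin δ cos φ₁, cos δ − sin φ₁ sin φ₂) = -87.78665°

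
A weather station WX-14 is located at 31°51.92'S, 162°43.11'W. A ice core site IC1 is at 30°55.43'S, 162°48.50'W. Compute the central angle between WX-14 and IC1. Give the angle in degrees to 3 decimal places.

0.945°

WX-14: φ = -31.86533°, λ = -162.71850°
IC1: φ = -30.92383°, λ = -162.80833°
Δφ = 0.9415°,  Δλ = -0.0898°
a = sin²(Δφ/2) + cos φ₁ cos φ₂ sin²(Δλ/2) = 0.000068
c = 2·arcsin(√a) = 0.016487 rad = 0.9446°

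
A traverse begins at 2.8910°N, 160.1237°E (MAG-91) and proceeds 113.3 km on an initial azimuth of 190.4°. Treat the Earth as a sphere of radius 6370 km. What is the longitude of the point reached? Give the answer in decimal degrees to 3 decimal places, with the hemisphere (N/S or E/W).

159.940°E

δ = d/R = 113.3/6370 = 0.017786 rad
φ₂ = arcsin(sin φ₁ cos δ + cos φ₁ sin δ cos θ)
   = arcsin(0.05044·0.99984 + 0.99873·0.01779·-0.98357) = 1.88864°
λ₂ = λ₁ + atan2(sin θ sin δ cos φ₁, cos δ − sin φ₁ sin φ₂) = 159.93964°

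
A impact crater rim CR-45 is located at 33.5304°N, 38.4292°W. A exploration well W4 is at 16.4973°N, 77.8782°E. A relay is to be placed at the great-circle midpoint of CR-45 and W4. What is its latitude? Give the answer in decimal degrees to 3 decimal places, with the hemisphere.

41.308°N

Bx = cos φ₂ cos Δλ = -0.424942,  By = cos φ₂ sin Δλ = 0.859526
φₘ = atan2(sin φ₁ + sin φ₂, √((cos φ₁ + Bx)² + By²)) = 41.30811°
λₘ = λ₁ + atan2(By, cos φ₁ + Bx) = 26.14265°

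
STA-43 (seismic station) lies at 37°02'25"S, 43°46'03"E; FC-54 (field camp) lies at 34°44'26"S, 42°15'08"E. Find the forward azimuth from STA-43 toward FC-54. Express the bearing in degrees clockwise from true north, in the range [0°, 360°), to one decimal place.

331.5°

STA-43: φ = -37.04028°, λ = +43.76750°
FC-54: φ = -34.74056°, λ = +42.25222°
Δλ = -1.5153°
y = sin Δλ · cos φ₂ = -0.021730
x = cos φ₁ sin φ₂ − sin φ₁ cos φ₂ cos Δλ = 0.039954
θ = atan2(y, x) = -28.5404° → 331.4596° (mod 360°)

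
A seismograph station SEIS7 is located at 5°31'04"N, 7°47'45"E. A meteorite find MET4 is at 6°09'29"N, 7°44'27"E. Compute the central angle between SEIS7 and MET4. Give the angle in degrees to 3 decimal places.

0.643°

SEIS7: φ = +5.51778°, λ = +7.79583°
MET4: φ = +6.15806°, λ = +7.74083°
Δφ = 0.6403°,  Δλ = -0.0550°
a = sin²(Δφ/2) + cos φ₁ cos φ₂ sin²(Δλ/2) = 0.000031
c = 2·arcsin(√a) = 0.011216 rad = 0.6426°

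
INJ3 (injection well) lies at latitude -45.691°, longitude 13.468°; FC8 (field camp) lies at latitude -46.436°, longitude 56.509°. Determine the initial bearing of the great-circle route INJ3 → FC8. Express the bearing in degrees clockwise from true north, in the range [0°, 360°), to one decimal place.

107.2°

Δλ = 43.0410°
y = sin Δλ · cos φ₂ = 0.470370
x = cos φ₁ sin φ₂ − sin φ₁ cos φ₂ cos Δλ = -0.145727
θ = atan2(y, x) = 107.2137° → 107.2137° (mod 360°)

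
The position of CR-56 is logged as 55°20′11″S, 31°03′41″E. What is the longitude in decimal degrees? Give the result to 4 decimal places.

31° + 3′/60 + 41″/3600 = 31 + 0.05000 + 0.01139 = 31.0614°

31.0614°E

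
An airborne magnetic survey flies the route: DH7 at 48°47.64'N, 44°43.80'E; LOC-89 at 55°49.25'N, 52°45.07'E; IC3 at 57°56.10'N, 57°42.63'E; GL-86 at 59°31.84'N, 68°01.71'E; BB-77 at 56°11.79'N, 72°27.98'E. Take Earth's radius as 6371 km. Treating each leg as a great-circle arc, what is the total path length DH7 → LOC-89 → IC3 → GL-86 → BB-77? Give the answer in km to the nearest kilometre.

2408 km

DH7: φ = +48.79400°, λ = +44.73000°
LOC-89: φ = +55.82083°, λ = +52.75117°
IC3: φ = +57.93500°, λ = +57.71050°
GL-86: φ = +59.53067°, λ = +68.02850°
BB-77: φ = +56.19650°, λ = +72.46633°
DH7→LOC-89: c = 0.149348 rad, d = 951.50 km
LOC-89→IC3: c = 0.059963 rad, d = 382.02 km
IC3→GL-86: c = 0.097414 rad, d = 620.63 km
GL-86→BB-77: c = 0.071268 rad, d = 454.05 km
Total = 951.50 + 382.02 + 620.63 + 454.05 = 2408.19 km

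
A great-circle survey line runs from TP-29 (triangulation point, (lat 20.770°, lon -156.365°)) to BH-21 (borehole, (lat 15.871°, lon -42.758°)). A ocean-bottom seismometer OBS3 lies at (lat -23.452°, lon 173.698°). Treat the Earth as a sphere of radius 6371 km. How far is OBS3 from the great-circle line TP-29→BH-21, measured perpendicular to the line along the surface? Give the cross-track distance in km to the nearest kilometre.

δ₁₃ = central angle TP-29→OBS3 = 0.924550 rad  (haversine)
θ₁₃ = bearing TP-29→OBS3 = 214.992°,  θ₁₂ = bearing TP-29→BH-21 = 66.007°
dₓₜ = R·arcsin(sin δ₁₃ · sin(θ₁₃ − θ₁₂)) = 6371·arcsin(0.79835·sin(148.985°)) = 2700.918 km
|dₓₜ| = 2700.918 km

2701 km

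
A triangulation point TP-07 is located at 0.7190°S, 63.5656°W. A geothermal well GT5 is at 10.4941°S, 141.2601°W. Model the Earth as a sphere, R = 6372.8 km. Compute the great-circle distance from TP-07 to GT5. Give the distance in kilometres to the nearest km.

Δφ = -9.7751°,  Δλ = -77.6945°
a = sin²(Δφ/2) + cos φ₁ cos φ₂ sin²(Δλ/2) = 0.394086
c = 2·arcsin(√a) = 1.357351 rad = 77.7705°
d = R·c = 6372.8 × 1.357351 = 8650.1 km

8650 km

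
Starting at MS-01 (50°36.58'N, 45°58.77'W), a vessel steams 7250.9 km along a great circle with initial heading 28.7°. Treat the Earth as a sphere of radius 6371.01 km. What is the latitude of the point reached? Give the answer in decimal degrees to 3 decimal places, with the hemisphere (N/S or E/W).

MS-01: φ = +50.60967°, λ = -45.97950°
δ = d/R = 7250.9/6371.01 = 1.138108 rad
φ₂ = arcsin(sin φ₁ cos δ + cos φ₁ sin δ cos θ)
   = arcsin(0.77284·0.41931 + 0.63460·0.90784·0.87715) = 56.03718°
λ₂ = λ₁ + atan2(sin θ sin δ cos φ₁, cos δ − sin φ₁ sin φ₂) = 82.72447°

56.037°N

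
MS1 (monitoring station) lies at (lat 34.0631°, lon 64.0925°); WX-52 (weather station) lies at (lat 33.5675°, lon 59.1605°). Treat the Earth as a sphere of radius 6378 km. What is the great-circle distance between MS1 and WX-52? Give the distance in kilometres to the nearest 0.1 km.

Δφ = -0.4956°,  Δλ = -4.9320°
a = sin²(Δφ/2) + cos φ₁ cos φ₂ sin²(Δλ/2) = 0.001297
c = 2·arcsin(√a) = 0.072032 rad = 4.1271°
d = R·c = 6378 × 0.072032 = 459.4 km

459.4 km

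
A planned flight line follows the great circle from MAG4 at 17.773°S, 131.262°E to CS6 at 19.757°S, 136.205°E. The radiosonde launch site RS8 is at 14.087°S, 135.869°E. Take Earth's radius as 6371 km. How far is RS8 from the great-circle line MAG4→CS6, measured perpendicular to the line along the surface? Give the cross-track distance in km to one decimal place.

δ₁₃ = central angle MAG4→RS8 = 0.100569 rad  (haversine)
θ₁₃ = bearing MAG4→RS8 = 50.891°,  θ₁₂ = bearing MAG4→CS6 = 113.754°
dₓₜ = R·arcsin(sin δ₁₃ · sin(θ₁₃ − θ₁₂)) = 6371·arcsin(0.10040·sin(-62.863°)) = -569.996 km
|dₓₜ| = 569.996 km

570.0 km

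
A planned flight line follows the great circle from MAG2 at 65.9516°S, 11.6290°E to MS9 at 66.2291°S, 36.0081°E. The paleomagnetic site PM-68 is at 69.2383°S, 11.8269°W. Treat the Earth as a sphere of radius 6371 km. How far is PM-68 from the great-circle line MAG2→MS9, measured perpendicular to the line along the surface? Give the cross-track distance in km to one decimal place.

722.5 km

δ₁₃ = central angle MAG2→PM-68 = 0.165000 rad  (haversine)
θ₁₃ = bearing MAG2→PM-68 = 239.209°,  θ₁₂ = bearing MAG2→MS9 = 102.755°
dₓₜ = R·arcsin(sin δ₁₃ · sin(θ₁₃ − θ₁₂)) = 6371·arcsin(0.16425·sin(136.454°)) = 722.490 km
|dₓₜ| = 722.490 km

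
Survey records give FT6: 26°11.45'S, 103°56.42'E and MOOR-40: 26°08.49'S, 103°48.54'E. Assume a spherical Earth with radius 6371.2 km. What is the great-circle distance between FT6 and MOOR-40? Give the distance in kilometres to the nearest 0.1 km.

14.2 km

FT6: φ = -26.19083°, λ = +103.94033°
MOOR-40: φ = -26.14150°, λ = +103.80900°
Δφ = 0.0493°,  Δλ = -0.1313°
a = sin²(Δφ/2) + cos φ₁ cos φ₂ sin²(Δλ/2) = 0.000001
c = 2·arcsin(√a) = 0.002230 rad = 0.1278°
d = R·c = 6371.2 × 0.002230 = 14.2 km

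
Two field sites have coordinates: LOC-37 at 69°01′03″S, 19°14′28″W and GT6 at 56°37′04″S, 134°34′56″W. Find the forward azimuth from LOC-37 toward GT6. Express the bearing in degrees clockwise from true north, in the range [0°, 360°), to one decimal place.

LOC-37: φ = -69.01750°, λ = -19.24111°
GT6: φ = -56.61778°, λ = -134.58222°
Δλ = -115.3411°
y = sin Δλ · cos φ₂ = -0.497277
x = cos φ₁ sin φ₂ − sin φ₁ cos φ₂ cos Δλ = -0.518888
θ = atan2(y, x) = -136.2184° → 223.7816° (mod 360°)

223.8°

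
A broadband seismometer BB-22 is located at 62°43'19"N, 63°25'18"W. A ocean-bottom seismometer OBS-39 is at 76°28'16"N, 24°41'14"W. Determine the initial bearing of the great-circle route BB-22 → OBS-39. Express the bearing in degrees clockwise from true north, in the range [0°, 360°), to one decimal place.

BB-22: φ = +62.72194°, λ = -63.42167°
OBS-39: φ = +76.47111°, λ = -24.68722°
Δλ = 38.7344°
y = sin Δλ · cos φ₂ = 0.146376
x = cos φ₁ sin φ₂ − sin φ₁ cos φ₂ cos Δλ = 0.283403
θ = atan2(y, x) = 27.3161° → 27.3161° (mod 360°)

27.3°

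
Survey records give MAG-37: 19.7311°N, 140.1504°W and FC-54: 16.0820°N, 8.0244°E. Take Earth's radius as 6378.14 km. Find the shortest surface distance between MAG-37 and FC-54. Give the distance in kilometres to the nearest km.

Δφ = -3.6491°,  Δλ = 148.1748°
a = sin²(Δφ/2) + cos φ₁ cos φ₂ sin²(Δλ/2) = 0.837478
c = 2·arcsin(√a) = 2.311701 rad = 132.4507°
d = R·c = 6378.14 × 2.311701 = 14744.4 km

14744 km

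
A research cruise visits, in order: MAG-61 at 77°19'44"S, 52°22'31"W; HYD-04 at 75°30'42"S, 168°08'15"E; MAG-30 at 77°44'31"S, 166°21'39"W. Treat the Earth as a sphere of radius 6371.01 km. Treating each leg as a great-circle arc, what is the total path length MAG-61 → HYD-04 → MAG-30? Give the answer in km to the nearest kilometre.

3525 km

MAG-61: φ = -77.32889°, λ = -52.37528°
HYD-04: φ = -75.51167°, λ = +168.13750°
MAG-30: φ = -77.74194°, λ = -166.36083°
MAG-61→HYD-04: c = 0.444336 rad, d = 2830.87 km
HYD-04→MAG-30: c = 0.108982 rad, d = 694.32 km
Total = 2830.87 + 694.32 = 3525.19 km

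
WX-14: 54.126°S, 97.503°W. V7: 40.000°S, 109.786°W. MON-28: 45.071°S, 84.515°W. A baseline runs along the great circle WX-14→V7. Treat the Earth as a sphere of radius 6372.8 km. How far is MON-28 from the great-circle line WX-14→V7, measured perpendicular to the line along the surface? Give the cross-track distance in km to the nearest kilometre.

1362 km

δ₁₃ = central angle WX-14→MON-28 = 0.215123 rad  (haversine)
θ₁₃ = bearing WX-14→MON-28 = 48.034°,  θ₁₂ = bearing WX-14→V7 = 324.662°
dₓₜ = R·arcsin(sin δ₁₃ · sin(θ₁₃ − θ₁₂)) = 6372.8·arcsin(0.21347·sin(-276.628°)) = 1361.631 km
|dₓₜ| = 1361.631 km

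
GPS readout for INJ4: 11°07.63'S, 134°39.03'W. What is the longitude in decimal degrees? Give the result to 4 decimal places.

134° + 39.03′/60 = 134 + 0.65050 = 134.6505°

134.6505°W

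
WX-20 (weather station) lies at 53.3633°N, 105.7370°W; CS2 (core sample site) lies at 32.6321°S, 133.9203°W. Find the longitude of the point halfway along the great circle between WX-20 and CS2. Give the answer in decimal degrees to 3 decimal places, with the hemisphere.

122.280°W

Bx = cos φ₂ cos Δλ = 0.742306,  By = cos φ₂ sin Δλ = -0.397742
φₘ = atan2(sin φ₁ + sin φ₂, √((cos φ₁ + Bx)² + By²)) = 10.67036°
λₘ = λ₁ + atan2(By, cos φ₁ + Bx) = -122.28023°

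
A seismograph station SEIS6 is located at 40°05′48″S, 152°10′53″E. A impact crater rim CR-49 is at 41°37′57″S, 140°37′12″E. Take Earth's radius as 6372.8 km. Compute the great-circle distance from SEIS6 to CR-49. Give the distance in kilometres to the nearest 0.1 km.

986.6 km

SEIS6: φ = -40.09667°, λ = +152.18139°
CR-49: φ = -41.63250°, λ = +140.62000°
Δφ = -1.5358°,  Δλ = -11.5614°
a = sin²(Δφ/2) + cos φ₁ cos φ₂ sin²(Δλ/2) = 0.005980
c = 2·arcsin(√a) = 0.154813 rad = 8.8702°
d = R·c = 6372.8 × 0.154813 = 986.6 km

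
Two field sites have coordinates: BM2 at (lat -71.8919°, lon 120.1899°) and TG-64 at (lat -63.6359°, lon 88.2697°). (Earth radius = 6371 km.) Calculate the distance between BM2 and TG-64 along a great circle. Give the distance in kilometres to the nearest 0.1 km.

1596.5 km

Δφ = 8.2560°,  Δλ = -31.9202°
a = sin²(Δφ/2) + cos φ₁ cos φ₂ sin²(Δλ/2) = 0.015617
c = 2·arcsin(√a) = 0.250594 rad = 14.3580°
d = R·c = 6371 × 0.250594 = 1596.5 km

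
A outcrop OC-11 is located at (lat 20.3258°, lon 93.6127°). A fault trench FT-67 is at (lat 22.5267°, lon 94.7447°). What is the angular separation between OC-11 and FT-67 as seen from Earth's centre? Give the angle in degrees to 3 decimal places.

2.440°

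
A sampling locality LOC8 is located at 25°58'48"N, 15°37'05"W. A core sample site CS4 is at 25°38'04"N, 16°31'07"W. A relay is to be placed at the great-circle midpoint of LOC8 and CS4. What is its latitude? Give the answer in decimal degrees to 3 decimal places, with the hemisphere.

LOC8: φ = +25.98000°, λ = -15.61806°
CS4: φ = +25.63444°, λ = -16.51861°
Bx = cos φ₂ cos Δλ = 0.901461,  By = cos φ₂ sin Δλ = -0.014170
φₘ = atan2(sin φ₁ + sin φ₂, √((cos φ₁ + Bx)² + By²)) = 25.80792°
λₘ = λ₁ + atan2(By, cos φ₁ + Bx) = -16.06899°

25.808°N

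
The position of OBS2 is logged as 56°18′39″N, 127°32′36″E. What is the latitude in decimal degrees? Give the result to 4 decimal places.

56.3108°N

56° + 18′/60 + 39″/3600 = 56 + 0.30000 + 0.01083 = 56.3108°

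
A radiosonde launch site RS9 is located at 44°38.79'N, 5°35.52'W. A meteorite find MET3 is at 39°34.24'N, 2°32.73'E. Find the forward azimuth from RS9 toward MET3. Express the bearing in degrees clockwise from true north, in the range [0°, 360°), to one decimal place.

127.3°

RS9: φ = +44.64650°, λ = -5.59200°
MET3: φ = +39.57067°, λ = +2.54550°
Δλ = 8.1375°
y = sin Δλ · cos φ₂ = 0.109112
x = cos φ₁ sin φ₂ − sin φ₁ cos φ₂ cos Δλ = -0.083020
θ = atan2(y, x) = 127.2665° → 127.2665° (mod 360°)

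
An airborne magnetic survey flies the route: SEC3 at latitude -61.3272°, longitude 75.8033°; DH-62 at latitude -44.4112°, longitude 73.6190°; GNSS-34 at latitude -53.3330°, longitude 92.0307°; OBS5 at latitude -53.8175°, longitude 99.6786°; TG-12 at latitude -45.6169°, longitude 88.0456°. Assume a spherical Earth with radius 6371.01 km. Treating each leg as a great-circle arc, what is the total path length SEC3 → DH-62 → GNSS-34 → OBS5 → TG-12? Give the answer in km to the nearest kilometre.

5293 km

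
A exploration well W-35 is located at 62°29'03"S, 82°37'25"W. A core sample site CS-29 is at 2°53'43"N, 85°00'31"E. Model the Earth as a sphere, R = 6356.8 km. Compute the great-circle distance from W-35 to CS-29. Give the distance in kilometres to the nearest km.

13281 km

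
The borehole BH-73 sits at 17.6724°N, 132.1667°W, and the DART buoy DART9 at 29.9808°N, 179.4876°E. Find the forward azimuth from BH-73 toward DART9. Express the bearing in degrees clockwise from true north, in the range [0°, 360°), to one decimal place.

Δλ = -48.3457°
y = sin Δλ · cos φ₂ = -0.647192
x = cos φ₁ sin φ₂ − sin φ₁ cos φ₂ cos Δλ = 0.301359
θ = atan2(y, x) = -65.0314° → 294.9686° (mod 360°)

295.0°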